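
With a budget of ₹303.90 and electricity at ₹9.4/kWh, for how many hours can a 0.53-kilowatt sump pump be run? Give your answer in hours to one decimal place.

61.0 h

Energy available = ₹303.90 ÷ ₹9.4/kWh = 32.3298 kWh
Hours = 32.3298 kWh ÷ 0.53 kW = 61.0 h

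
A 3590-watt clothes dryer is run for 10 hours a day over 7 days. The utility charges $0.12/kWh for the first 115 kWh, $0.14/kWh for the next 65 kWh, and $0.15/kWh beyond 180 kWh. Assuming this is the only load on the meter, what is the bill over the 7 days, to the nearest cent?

Runtime = 10 h/day × 7 days = 70 h
Energy = 3.59 kW × 70 h = 251.3 kWh
Tier 1 (0–115 kWh): 115 × $0.12 = $13.8
Tier 2 (115–180 kWh): 65 × $0.14 = $9.1
Above 180 kWh: 71.3 × $0.15 = $10.695
Bill = $33.60

$33.60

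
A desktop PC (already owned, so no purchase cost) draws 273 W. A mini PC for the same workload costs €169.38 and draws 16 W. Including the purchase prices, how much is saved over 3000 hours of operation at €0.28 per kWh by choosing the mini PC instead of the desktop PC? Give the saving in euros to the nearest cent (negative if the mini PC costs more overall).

desktop PC: €0.00 + (273/1000) kW × 3000 h × €0.28 = €0.00 + €229.32 = €229.32
mini PC: €169.38 + (16/1000) kW × 3000 h × €0.28 = €169.38 + €13.44 = €182.82
Saving = €229.32 − €182.82 = €46.5

€46.50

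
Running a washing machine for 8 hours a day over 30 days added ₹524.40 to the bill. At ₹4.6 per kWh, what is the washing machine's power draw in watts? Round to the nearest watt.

Energy = ₹524.40 ÷ ₹4.6/kWh = 114 kWh
Runtime = 8 h/day × 30 days = 240 h
Power = 114 kWh ÷ 240 h = 0.475 kW = 475 W

475 W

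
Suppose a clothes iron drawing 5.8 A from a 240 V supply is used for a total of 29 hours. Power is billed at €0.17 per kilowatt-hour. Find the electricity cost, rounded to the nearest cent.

Power = 5.8 A × 240 V = 1392 W = 1.392 kW
Energy = 1.392 kW × 29 h = 40.368 kWh
Cost = 40.368 kWh × €0.17/kWh = €6.86

€6.86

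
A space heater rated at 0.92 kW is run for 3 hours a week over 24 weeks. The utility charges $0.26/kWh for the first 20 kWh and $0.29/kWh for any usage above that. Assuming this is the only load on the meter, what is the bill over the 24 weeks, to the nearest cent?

$18.61

Runtime = 3 h/week × 24 weeks = 72 h
Energy = 0.92 kW × 72 h = 66.24 kWh
Tier 1 (0–20 kWh): 20 × $0.26 = $5.2
Above 20 kWh: 46.24 × $0.29 = $13.4096
Bill = $18.61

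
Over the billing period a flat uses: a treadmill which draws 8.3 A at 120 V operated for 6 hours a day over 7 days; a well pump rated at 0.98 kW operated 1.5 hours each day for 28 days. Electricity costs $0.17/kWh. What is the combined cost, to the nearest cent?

treadmill: Power = 8.3 A × 120 V = 996 W = 0.996 kW
treadmill: Runtime = 6 h/day × 7 days = 42 h
treadmill: 0.996 kW × 42 h = 41.832 kWh
well pump: Runtime = 1.5 h/day × 28 days = 42 h
well pump: 0.98 kW × 42 h = 41.16 kWh
Total energy = 82.992 kWh
Cost = 82.992 × $0.17 = $14.11

$14.11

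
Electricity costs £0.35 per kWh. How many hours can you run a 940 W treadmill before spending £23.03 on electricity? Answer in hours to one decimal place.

70.0 h

Energy available = £23.03 ÷ £0.35/kWh = 65.8 kWh
Hours = 65.8 kWh ÷ 0.94 kW = 70.0 h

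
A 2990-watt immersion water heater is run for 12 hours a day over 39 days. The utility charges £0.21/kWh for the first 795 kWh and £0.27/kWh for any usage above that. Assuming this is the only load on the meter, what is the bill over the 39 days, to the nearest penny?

Runtime = 12 h/day × 39 days = 468 h
Energy = 2.99 kW × 468 h = 1399.32 kWh
Tier 1 (0–795 kWh): 795 × £0.21 = £166.95
Above 795 kWh: 604.32 × £0.27 = £163.1664
Bill = £330.12

£330.12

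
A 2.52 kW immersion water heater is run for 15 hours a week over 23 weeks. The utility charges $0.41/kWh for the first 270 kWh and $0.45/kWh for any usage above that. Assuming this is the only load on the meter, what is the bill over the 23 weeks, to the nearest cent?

$380.43

Runtime = 15 h/week × 23 weeks = 345 h
Energy = 2.52 kW × 345 h = 869.4 kWh
Tier 1 (0–270 kWh): 270 × $0.41 = $110.7
Above 270 kWh: 599.4 × $0.45 = $269.73
Bill = $380.43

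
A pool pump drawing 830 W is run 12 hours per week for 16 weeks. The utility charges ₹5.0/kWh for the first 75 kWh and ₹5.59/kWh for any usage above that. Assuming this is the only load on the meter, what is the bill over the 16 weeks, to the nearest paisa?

Runtime = 12 h/week × 16 weeks = 192 h
Energy = 0.83 kW × 192 h = 159.36 kWh
Tier 1 (0–75 kWh): 75 × ₹5.0 = ₹375
Above 75 kWh: 84.36 × ₹5.59 = ₹471.5724
Bill = ₹846.57

₹846.57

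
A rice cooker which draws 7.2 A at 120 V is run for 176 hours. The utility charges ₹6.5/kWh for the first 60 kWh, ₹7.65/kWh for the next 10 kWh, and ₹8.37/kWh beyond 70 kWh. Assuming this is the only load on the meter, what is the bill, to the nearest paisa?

Power = 7.2 A × 120 V = 864 W = 0.864 kW
Energy = 0.864 kW × 176 h = 152.064 kWh
Tier 1 (0–60 kWh): 60 × ₹6.5 = ₹390
Tier 2 (60–70 kWh): 10 × ₹7.65 = ₹76.5
Above 70 kWh: 82.064 × ₹8.37 = ₹686.87568
Bill = ₹1153.38

₹1153.38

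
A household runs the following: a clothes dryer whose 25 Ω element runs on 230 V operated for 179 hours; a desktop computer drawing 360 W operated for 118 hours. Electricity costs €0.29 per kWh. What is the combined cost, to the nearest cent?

clothes dryer: Power = V²/R = 230²/25 = 2116 W = 2.116 kW
clothes dryer: 2.116 kW × 179 h = 378.764 kWh
desktop computer: 0.36 kW × 118 h = 42.48 kWh
Total energy = 421.244 kWh
Cost = 421.244 × €0.29 = €122.16

€122.16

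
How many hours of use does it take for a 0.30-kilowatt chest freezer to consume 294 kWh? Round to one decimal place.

980.0 h

Hours = 294 kWh ÷ 0.3 kW = 980.0 h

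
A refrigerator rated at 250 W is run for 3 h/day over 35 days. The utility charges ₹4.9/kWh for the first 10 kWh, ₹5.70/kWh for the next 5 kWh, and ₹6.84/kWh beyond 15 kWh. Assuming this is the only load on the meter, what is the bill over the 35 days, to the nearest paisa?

Runtime = 3 h/day × 35 days = 105 h
Energy = 0.25 kW × 105 h = 26.25 kWh
Tier 1 (0–10 kWh): 10 × ₹4.9 = ₹49
Tier 2 (10–15 kWh): 5 × ₹5.70 = ₹28.5
Above 15 kWh: 11.25 × ₹6.84 = ₹76.95
Bill = ₹154.45

₹154.45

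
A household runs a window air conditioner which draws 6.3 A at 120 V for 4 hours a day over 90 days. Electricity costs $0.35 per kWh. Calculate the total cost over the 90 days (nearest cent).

$95.26

Power = 6.3 A × 120 V = 756 W = 0.756 kW
Runtime = 4 h/day × 90 days = 360 h
Energy = 0.756 kW × 360 h = 272.16 kWh
Cost = 272.16 kWh × $0.35/kWh = $95.26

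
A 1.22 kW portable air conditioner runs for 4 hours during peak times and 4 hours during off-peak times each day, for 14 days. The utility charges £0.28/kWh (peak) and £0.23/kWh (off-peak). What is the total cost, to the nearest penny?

£34.84

Peak energy = 1.22 kW × 4 h × 14 = 68.32 kWh
Off-peak energy = 1.22 kW × 4 h × 14 = 68.32 kWh
Cost = 68.32 × £0.28 + 68.32 × £0.23 = £19.1296 + £15.7136 = £34.84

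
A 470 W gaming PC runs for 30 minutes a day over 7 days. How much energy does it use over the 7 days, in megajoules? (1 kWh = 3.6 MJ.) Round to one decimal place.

Runtime = 30 min × 7 = 210 min = 3.5 h
Energy = 0.47 kW × 3.5 h = 1.645 kWh
= 1.645 × 3.6 MJ = 5.9 MJ

5.9 MJ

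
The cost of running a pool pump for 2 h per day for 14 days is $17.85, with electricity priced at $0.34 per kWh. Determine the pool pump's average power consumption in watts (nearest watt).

Energy = $17.85 ÷ $0.34/kWh = 52.5 kWh
Runtime = 2 h/day × 14 days = 28 h
Power = 52.5 kWh ÷ 28 h = 1.875 kW = 1875 W

1875 W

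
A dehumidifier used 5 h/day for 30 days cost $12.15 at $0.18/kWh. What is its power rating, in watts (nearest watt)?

450 W

Energy = $12.15 ÷ $0.18/kWh = 67.5 kWh
Runtime = 5 h/day × 30 days = 150 h
Power = 67.5 kWh ÷ 150 h = 0.45 kW = 450 W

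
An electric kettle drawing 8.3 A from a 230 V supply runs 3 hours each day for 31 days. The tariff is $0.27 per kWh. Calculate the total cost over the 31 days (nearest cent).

$47.93

Power = 8.3 A × 230 V = 1909 W = 1.909 kW
Runtime = 3 h/day × 31 days = 93 h
Energy = 1.909 kW × 93 h = 177.537 kWh
Cost = 177.537 kWh × $0.27/kWh = $47.93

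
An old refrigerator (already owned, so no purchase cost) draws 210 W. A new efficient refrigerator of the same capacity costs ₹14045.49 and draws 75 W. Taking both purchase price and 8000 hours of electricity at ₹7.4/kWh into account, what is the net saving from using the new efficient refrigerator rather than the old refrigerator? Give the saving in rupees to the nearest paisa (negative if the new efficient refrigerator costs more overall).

old refrigerator: ₹0.00 + (210/1000) kW × 8000 h × ₹7.4 = ₹0.00 + ₹12432 = ₹12432
new efficient refrigerator: ₹14045.49 + (75/1000) kW × 8000 h × ₹7.4 = ₹14045.49 + ₹4440 = ₹18485.49
Saving = ₹12432 − ₹18485.49 = −₹6053.49

-₹6053.49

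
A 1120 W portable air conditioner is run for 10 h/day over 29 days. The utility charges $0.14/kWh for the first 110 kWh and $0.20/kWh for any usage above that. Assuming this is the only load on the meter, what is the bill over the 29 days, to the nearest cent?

Runtime = 10 h/day × 29 days = 290 h
Energy = 1.12 kW × 290 h = 324.8 kWh
Tier 1 (0–110 kWh): 110 × $0.14 = $15.4
Above 110 kWh: 214.8 × $0.20 = $42.96
Bill = $58.36

$58.36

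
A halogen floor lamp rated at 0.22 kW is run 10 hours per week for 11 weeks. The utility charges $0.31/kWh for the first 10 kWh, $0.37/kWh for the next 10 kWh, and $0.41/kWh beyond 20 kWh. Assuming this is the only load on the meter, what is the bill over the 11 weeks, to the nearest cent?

Runtime = 10 h/week × 11 weeks = 110 h
Energy = 0.22 kW × 110 h = 24.2 kWh
Tier 1 (0–10 kWh): 10 × $0.31 = $3.1
Tier 2 (10–20 kWh): 10 × $0.37 = $3.7
Above 20 kWh: 4.2 × $0.41 = $1.722
Bill = $8.52

$8.52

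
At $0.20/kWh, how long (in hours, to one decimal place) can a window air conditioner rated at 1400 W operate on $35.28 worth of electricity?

126.0 h

Energy available = $35.28 ÷ $0.20/kWh = 176.4 kWh
Hours = 176.4 kWh ÷ 1.4 kW = 126.0 h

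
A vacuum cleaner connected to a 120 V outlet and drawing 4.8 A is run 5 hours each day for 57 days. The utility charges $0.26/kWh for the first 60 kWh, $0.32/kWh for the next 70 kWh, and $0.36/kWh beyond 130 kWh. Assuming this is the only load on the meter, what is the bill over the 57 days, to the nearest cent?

$50.30

Power = 4.8 A × 120 V = 576 W = 0.576 kW
Runtime = 5 h/day × 57 days = 285 h
Energy = 0.576 kW × 285 h = 164.16 kWh
Tier 1 (0–60 kWh): 60 × $0.26 = $15.6
Tier 2 (60–130 kWh): 70 × $0.32 = $22.4
Above 130 kWh: 34.16 × $0.36 = $12.2976
Bill = $50.30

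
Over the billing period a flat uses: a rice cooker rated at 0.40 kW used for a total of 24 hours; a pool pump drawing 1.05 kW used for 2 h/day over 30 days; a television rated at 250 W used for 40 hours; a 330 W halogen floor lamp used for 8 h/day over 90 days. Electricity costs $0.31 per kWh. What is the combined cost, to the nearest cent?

rice cooker: 0.4 kW × 24 h = 9.6 kWh
pool pump: Runtime = 2 h/day × 30 days = 60 h
pool pump: 1.05 kW × 60 h = 63 kWh
television: 0.25 kW × 40 h = 10 kWh
halogen floor lamp: Runtime = 8 h/day × 90 days = 720 h
halogen floor lamp: 0.33 kW × 720 h = 237.6 kWh
Total energy = 320.2 kWh
Cost = 320.2 × $0.31 = $99.26

$99.26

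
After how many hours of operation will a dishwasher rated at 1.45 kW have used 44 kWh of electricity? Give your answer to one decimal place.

30.3 h

Hours = 44 kWh ÷ 1.45 kW = 30.3 h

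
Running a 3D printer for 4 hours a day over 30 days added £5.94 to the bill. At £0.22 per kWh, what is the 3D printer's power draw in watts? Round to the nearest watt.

225 W

Energy = £5.94 ÷ £0.22/kWh = 27 kWh
Runtime = 4 h/day × 30 days = 120 h
Power = 27 kWh ÷ 120 h = 0.225 kW = 225 W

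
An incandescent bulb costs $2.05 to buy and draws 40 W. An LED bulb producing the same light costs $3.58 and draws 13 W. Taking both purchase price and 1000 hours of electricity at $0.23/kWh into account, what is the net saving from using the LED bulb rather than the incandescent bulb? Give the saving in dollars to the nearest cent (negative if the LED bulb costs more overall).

$4.68

incandescent bulb: $2.05 + (40/1000) kW × 1000 h × $0.23 = $2.05 + $9.2 = $11.25
LED bulb: $3.58 + (13/1000) kW × 1000 h × $0.23 = $3.58 + $2.99 = $6.57
Saving = $11.25 − $6.57 = $4.68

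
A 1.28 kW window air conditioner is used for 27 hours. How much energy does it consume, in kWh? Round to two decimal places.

34.56 kWh

Energy = 1.28 kW × 27 h = 34.56 kWh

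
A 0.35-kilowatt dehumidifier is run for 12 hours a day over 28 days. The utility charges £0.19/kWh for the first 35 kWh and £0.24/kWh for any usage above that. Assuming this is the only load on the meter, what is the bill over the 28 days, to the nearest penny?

Runtime = 12 h/day × 28 days = 336 h
Energy = 0.35 kW × 336 h = 117.6 kWh
Tier 1 (0–35 kWh): 35 × £0.19 = £6.65
Above 35 kWh: 82.6 × £0.24 = £19.824
Bill = £26.47

£26.47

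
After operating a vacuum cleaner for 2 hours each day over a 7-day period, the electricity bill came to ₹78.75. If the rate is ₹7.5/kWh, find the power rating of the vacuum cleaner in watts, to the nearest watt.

750 W

Energy = ₹78.75 ÷ ₹7.5/kWh = 10.5 kWh
Runtime = 2 h/day × 7 days = 14 h
Power = 10.5 kWh ÷ 14 h = 0.75 kW = 750 W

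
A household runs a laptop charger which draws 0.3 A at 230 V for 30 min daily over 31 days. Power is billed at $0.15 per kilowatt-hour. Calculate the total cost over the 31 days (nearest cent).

$0.16

Power = 0.3 A × 230 V = 69 W = 0.069 kW
Runtime = 30 min × 31 = 930 min = 15.5 h
Energy = 0.069 kW × 15.5 h = 1.0695 kWh
Cost = 1.0695 kWh × $0.15/kWh = $0.16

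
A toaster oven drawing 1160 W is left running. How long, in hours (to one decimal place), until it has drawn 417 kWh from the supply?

Hours = 417 kWh ÷ 1.16 kW = 359.5 h

359.5 h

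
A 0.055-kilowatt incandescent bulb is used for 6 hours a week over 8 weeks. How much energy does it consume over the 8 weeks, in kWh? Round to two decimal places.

2.64 kWh

Runtime = 6 h/week × 8 weeks = 48 h
Energy = 0.055 kW × 48 h = 2.64 kWh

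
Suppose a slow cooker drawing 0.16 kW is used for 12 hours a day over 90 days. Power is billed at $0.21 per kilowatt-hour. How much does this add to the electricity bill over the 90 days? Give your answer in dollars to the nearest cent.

$36.29

Runtime = 12 h/day × 90 days = 1080 h
Energy = 0.16 kW × 1080 h = 172.8 kWh
Cost = 172.8 kWh × $0.21/kWh = $36.29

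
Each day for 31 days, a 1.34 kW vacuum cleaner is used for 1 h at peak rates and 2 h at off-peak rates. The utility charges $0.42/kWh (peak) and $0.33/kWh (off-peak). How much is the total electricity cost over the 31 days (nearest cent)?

Peak energy = 1.34 kW × 1 h × 31 = 41.54 kWh
Off-peak energy = 1.34 kW × 2 h × 31 = 83.08 kWh
Cost = 41.54 × $0.42 + 83.08 × $0.33 = $17.4468 + $27.4164 = $44.86

$44.86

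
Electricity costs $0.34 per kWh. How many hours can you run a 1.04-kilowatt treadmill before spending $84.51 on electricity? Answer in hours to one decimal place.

Energy available = $84.51 ÷ $0.34/kWh = 248.5588 kWh
Hours = 248.5588 kWh ÷ 1.04 kW = 239.0 h

239.0 h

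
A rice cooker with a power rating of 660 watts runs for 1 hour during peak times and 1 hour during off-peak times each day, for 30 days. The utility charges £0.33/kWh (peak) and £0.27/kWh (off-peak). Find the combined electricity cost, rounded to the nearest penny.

Peak energy = 0.66 kW × 1 h × 30 = 19.8 kWh
Off-peak energy = 0.66 kW × 1 h × 30 = 19.8 kWh
Cost = 19.8 × £0.33 + 19.8 × £0.27 = £6.534 + £5.346 = £11.88

£11.88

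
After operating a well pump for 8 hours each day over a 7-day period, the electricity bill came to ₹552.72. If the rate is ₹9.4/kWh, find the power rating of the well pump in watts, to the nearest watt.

1050 W

Energy = ₹552.72 ÷ ₹9.4/kWh = 58.8 kWh
Runtime = 8 h/day × 7 days = 56 h
Power = 58.8 kWh ÷ 56 h = 1.05 kW = 1050 W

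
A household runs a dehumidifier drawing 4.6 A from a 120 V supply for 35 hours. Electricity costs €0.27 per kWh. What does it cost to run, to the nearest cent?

Power = 4.6 A × 120 V = 552 W = 0.552 kW
Energy = 0.552 kW × 35 h = 19.32 kWh
Cost = 19.32 kWh × €0.27/kWh = €5.22

€5.22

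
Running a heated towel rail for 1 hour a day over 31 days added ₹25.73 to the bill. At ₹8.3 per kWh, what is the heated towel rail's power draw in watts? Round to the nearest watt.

Energy = ₹25.73 ÷ ₹8.3/kWh = 3.1 kWh
Runtime = 1 h/day × 31 days = 31 h
Power = 3.1 kWh ÷ 31 h = 0.1 kW = 100 W

100 W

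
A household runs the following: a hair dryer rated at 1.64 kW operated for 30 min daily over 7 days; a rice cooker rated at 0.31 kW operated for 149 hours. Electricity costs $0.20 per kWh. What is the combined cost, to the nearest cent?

hair dryer: Runtime = 30 min × 7 = 210 min = 3.5 h
hair dryer: 1.64 kW × 3.5 h = 5.74 kWh
rice cooker: 0.31 kW × 149 h = 46.19 kWh
Total energy = 51.93 kWh
Cost = 51.93 × $0.20 = $10.39

$10.39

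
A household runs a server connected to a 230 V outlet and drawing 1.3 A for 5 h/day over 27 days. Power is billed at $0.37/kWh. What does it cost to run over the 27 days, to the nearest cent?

$14.94

Power = 1.3 A × 230 V = 299 W = 0.299 kW
Runtime = 5 h/day × 27 days = 135 h
Energy = 0.299 kW × 135 h = 40.365 kWh
Cost = 40.365 kWh × $0.37/kWh = $14.94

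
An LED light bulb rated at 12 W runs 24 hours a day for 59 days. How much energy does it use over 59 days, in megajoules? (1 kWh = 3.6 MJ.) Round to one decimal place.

61.2 MJ

Runtime = 24 h × 59 = 1416 h
Energy = 0.012 kW × 1416 h = 16.992 kWh
= 16.992 × 3.6 MJ = 61.2 MJ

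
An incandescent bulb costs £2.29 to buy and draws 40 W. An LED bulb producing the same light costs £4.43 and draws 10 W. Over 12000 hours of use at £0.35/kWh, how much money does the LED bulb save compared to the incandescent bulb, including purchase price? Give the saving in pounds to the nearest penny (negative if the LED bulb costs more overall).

£123.86

incandescent bulb: £2.29 + (40/1000) kW × 12000 h × £0.35 = £2.29 + £168 = £170.29
LED bulb: £4.43 + (10/1000) kW × 12000 h × £0.35 = £4.43 + £42 = £46.43
Saving = £170.29 − £46.43 = £123.86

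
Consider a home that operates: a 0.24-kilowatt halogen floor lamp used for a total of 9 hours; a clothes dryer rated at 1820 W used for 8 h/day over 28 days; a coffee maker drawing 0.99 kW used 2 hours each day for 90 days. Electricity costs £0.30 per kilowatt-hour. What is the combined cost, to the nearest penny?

halogen floor lamp: 0.24 kW × 9 h = 2.16 kWh
clothes dryer: Runtime = 8 h/day × 28 days = 224 h
clothes dryer: 1.82 kW × 224 h = 407.68 kWh
coffee maker: Runtime = 2 h/day × 90 days = 180 h
coffee maker: 0.99 kW × 180 h = 178.2 kWh
Total energy = 588.04 kWh
Cost = 588.04 × £0.30 = £176.41

£176.41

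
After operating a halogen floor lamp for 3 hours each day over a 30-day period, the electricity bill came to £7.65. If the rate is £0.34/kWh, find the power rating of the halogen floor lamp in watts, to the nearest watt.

250 W

Energy = £7.65 ÷ £0.34/kWh = 22.5 kWh
Runtime = 3 h/day × 30 days = 90 h
Power = 22.5 kWh ÷ 90 h = 0.25 kW = 250 W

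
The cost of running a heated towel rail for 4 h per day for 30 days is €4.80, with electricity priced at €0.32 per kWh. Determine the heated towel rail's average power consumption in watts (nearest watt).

Energy = €4.80 ÷ €0.32/kWh = 15 kWh
Runtime = 4 h/day × 30 days = 120 h
Power = 15 kWh ÷ 120 h = 0.125 kW = 125 W

125 W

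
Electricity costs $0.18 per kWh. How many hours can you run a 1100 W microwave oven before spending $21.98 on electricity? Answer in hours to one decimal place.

Energy available = $21.98 ÷ $0.18/kWh = 122.1111 kWh
Hours = 122.1111 kWh ÷ 1.1 kW = 111.0 h

111.0 h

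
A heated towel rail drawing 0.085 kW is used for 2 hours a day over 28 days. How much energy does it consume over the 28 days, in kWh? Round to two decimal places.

Runtime = 2 h/day × 28 days = 56 h
Energy = 0.085 kW × 56 h = 4.76 kWh

4.76 kWh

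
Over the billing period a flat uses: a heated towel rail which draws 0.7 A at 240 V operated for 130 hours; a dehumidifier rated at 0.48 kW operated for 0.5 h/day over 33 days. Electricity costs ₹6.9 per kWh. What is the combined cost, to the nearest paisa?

₹205.34

heated towel rail: Power = 0.7 A × 240 V = 168 W = 0.168 kW
heated towel rail: 0.168 kW × 130 h = 21.84 kWh
dehumidifier: Runtime = 0.5 h/day × 33 days = 16.5 h
dehumidifier: 0.48 kW × 16.5 h = 7.92 kWh
Total energy = 29.76 kWh
Cost = 29.76 × ₹6.9 = ₹205.34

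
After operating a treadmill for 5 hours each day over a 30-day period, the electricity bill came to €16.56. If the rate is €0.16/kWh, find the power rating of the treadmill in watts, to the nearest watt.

690 W

Energy = €16.56 ÷ €0.16/kWh = 103.5 kWh
Runtime = 5 h/day × 30 days = 150 h
Power = 103.5 kWh ÷ 150 h = 0.69 kW = 690 W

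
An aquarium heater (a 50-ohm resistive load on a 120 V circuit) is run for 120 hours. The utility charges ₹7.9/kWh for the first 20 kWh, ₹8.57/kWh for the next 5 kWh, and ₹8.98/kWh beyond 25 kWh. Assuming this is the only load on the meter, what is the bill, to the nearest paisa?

Power = V²/R = 120²/50 = 288 W = 0.288 kW
Energy = 0.288 kW × 120 h = 34.56 kWh
Tier 1 (0–20 kWh): 20 × ₹7.9 = ₹158
Tier 2 (20–25 kWh): 5 × ₹8.57 = ₹42.85
Above 25 kWh: 9.56 × ₹8.98 = ₹85.8488
Bill = ₹286.70

₹286.70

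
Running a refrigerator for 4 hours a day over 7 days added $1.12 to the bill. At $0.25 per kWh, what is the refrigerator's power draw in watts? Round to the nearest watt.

Energy = $1.12 ÷ $0.25/kWh = 4.48 kWh
Runtime = 4 h/day × 7 days = 28 h
Power = 4.48 kWh ÷ 28 h = 0.16 kW = 160 W

160 W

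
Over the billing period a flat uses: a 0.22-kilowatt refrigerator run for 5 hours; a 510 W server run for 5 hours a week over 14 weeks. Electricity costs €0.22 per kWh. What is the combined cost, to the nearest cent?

refrigerator: 0.22 kW × 5 h = 1.1 kWh
server: Runtime = 5 h/week × 14 weeks = 70 h
server: 0.51 kW × 70 h = 35.7 kWh
Total energy = 36.8 kWh
Cost = 36.8 × €0.22 = €8.10

€8.10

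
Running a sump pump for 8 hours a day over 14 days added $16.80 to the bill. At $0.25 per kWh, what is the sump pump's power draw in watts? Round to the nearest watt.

600 W

Energy = $16.80 ÷ $0.25/kWh = 67.2 kWh
Runtime = 8 h/day × 14 days = 112 h
Power = 67.2 kWh ÷ 112 h = 0.6 kW = 600 W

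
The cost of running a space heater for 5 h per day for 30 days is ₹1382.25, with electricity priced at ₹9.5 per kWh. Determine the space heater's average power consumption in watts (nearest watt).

Energy = ₹1382.25 ÷ ₹9.5/kWh = 145.5 kWh
Runtime = 5 h/day × 30 days = 150 h
Power = 145.5 kWh ÷ 150 h = 0.97 kW = 970 W

970 W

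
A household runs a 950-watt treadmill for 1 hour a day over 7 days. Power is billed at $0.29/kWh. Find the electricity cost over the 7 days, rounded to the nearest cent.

$1.93

Runtime = 1 h/day × 7 days = 7 h
Energy = 0.95 kW × 7 h = 6.65 kWh
Cost = 6.65 kWh × $0.29/kWh = $1.93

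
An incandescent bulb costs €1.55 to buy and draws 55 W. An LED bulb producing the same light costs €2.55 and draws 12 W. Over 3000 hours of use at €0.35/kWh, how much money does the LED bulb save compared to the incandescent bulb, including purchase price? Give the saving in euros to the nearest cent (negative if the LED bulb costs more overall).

incandescent bulb: €1.55 + (55/1000) kW × 3000 h × €0.35 = €1.55 + €57.75 = €59.3
LED bulb: €2.55 + (12/1000) kW × 3000 h × €0.35 = €2.55 + €12.6 = €15.15
Saving = €59.3 − €15.15 = €44.15

€44.15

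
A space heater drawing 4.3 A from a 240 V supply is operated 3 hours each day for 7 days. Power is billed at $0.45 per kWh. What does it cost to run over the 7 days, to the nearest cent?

$9.75

Power = 4.3 A × 240 V = 1032 W = 1.032 kW
Runtime = 3 h/day × 7 days = 21 h
Energy = 1.032 kW × 21 h = 21.672 kWh
Cost = 21.672 kWh × $0.45/kWh = $9.75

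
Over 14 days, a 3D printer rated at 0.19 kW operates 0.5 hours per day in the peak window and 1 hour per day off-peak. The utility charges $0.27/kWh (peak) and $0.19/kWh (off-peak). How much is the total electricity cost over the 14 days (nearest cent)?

Peak energy = 0.19 kW × 0.5 h × 14 = 1.33 kWh
Off-peak energy = 0.19 kW × 1 h × 14 = 2.66 kWh
Cost = 1.33 × $0.27 + 2.66 × $0.19 = $0.3591 + $0.5054 = $0.86

$0.86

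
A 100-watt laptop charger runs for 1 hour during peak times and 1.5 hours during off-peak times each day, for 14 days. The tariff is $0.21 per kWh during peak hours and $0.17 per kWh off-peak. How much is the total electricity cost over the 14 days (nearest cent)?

Peak energy = 0.1 kW × 1 h × 14 = 1.4 kWh
Off-peak energy = 0.1 kW × 1.5 h × 14 = 2.1 kWh
Cost = 1.4 × $0.21 + 2.1 × $0.17 = $0.294 + $0.357 = $0.65

$0.65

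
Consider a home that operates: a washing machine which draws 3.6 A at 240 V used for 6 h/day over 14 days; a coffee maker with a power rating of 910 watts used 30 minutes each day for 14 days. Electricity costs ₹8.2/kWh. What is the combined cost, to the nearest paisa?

washing machine: Power = 3.6 A × 240 V = 864 W = 0.864 kW
washing machine: Runtime = 6 h/day × 14 days = 84 h
washing machine: 0.864 kW × 84 h = 72.576 kWh
coffee maker: Runtime = 30 min × 14 = 420 min = 7 h
coffee maker: 0.91 kW × 7 h = 6.37 kWh
Total energy = 78.946 kWh
Cost = 78.946 × ₹8.2 = ₹647.36

₹647.36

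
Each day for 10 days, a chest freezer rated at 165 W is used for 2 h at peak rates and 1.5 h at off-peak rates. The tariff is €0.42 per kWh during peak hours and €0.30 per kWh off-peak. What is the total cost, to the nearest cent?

€2.13

Peak energy = 0.165 kW × 2 h × 10 = 3.3 kWh
Off-peak energy = 0.165 kW × 1.5 h × 10 = 2.475 kWh
Cost = 3.3 × €0.42 + 2.475 × €0.30 = €1.386 + €0.7425 = €2.13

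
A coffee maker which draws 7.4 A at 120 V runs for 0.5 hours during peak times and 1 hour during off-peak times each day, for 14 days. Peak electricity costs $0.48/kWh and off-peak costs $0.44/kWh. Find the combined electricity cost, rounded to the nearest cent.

$8.45

Power = 7.4 A × 120 V = 888 W = 0.888 kW
Peak energy = 0.888 kW × 0.5 h × 14 = 6.216 kWh
Off-peak energy = 0.888 kW × 1 h × 14 = 12.432 kWh
Cost = 6.216 × $0.48 + 12.432 × $0.44 = $2.98368 + $5.47008 = $8.45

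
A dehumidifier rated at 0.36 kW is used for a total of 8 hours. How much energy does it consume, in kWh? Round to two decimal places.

Energy = 0.36 kW × 8 h = 2.88 kWh

2.88 kWh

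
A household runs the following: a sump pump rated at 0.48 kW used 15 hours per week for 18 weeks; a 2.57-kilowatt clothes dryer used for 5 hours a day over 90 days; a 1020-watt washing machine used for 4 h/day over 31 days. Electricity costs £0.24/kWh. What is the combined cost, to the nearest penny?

£339.02

sump pump: Runtime = 15 h/week × 18 weeks = 270 h
sump pump: 0.48 kW × 270 h = 129.6 kWh
clothes dryer: Runtime = 5 h/day × 90 days = 450 h
clothes dryer: 2.57 kW × 450 h = 1156.5 kWh
washing machine: Runtime = 4 h/day × 31 days = 124 h
washing machine: 1.02 kW × 124 h = 126.48 kWh
Total energy = 1412.58 kWh
Cost = 1412.58 × £0.24 = £339.02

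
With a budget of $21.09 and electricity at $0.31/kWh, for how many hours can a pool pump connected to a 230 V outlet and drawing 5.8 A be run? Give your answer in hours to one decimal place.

51.0 h

Power = 5.8 A × 230 V = 1334 W = 1.334 kW
Energy available = $21.09 ÷ $0.31/kWh = 68.0323 kWh
Hours = 68.0323 kWh ÷ 1.334 kW = 51.0 h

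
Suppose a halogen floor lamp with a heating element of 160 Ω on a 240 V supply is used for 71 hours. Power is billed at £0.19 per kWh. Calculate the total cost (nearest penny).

Power = V²/R = 240²/160 = 360 W = 0.36 kW
Energy = 0.36 kW × 71 h = 25.56 kWh
Cost = 25.56 kWh × £0.19/kWh = £4.86

£4.86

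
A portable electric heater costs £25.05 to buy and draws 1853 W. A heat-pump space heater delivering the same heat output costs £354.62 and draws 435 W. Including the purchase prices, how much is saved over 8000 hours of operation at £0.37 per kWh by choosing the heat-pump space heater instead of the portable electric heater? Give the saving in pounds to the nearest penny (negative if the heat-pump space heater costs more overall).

portable electric heater: £25.05 + (1853/1000) kW × 8000 h × £0.37 = £25.05 + £5484.88 = £5509.93
heat-pump space heater: £354.62 + (435/1000) kW × 8000 h × £0.37 = £354.62 + £1287.6 = £1642.22
Saving = £5509.93 − £1642.22 = £3867.71

£3867.71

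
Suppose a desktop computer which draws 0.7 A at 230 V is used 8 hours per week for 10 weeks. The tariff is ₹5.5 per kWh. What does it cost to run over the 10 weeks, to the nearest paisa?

₹70.84

Power = 0.7 A × 230 V = 161 W = 0.161 kW
Runtime = 8 h/week × 10 weeks = 80 h
Energy = 0.161 kW × 80 h = 12.88 kWh
Cost = 12.88 kWh × ₹5.5/kWh = ₹70.84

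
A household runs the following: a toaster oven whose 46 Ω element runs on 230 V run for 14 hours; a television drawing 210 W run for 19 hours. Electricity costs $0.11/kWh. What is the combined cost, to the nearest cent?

$2.21

toaster oven: Power = V²/R = 230²/46 = 1150 W = 1.15 kW
toaster oven: 1.15 kW × 14 h = 16.1 kWh
television: 0.21 kW × 19 h = 3.99 kWh
Total energy = 20.09 kWh
Cost = 20.09 × $0.11 = $2.21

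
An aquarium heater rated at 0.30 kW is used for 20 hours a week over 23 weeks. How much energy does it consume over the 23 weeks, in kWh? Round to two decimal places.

Runtime = 20 h/week × 23 weeks = 460 h
Energy = 0.3 kW × 460 h = 138 kWh

138.00 kWh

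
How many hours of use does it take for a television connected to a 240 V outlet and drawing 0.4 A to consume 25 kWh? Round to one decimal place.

260.4 h

Power = 0.4 A × 240 V = 96 W = 0.096 kW
Hours = 25 kWh ÷ 0.096 kW = 260.4 h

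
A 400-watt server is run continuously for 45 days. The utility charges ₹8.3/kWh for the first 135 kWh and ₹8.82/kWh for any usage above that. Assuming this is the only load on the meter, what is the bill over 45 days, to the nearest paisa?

Runtime = 24 h × 45 = 1080 h
Energy = 0.4 kW × 1080 h = 432 kWh
Tier 1 (0–135 kWh): 135 × ₹8.3 = ₹1120.5
Above 135 kWh: 297 × ₹8.82 = ₹2619.54
Bill = ₹3740.04

₹3740.04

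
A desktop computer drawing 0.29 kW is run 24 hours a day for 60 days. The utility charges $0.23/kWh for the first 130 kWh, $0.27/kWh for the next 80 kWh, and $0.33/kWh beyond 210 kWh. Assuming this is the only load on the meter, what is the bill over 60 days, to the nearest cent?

Runtime = 24 h × 60 = 1440 h
Energy = 0.29 kW × 1440 h = 417.6 kWh
Tier 1 (0–130 kWh): 130 × $0.23 = $29.9
Tier 2 (130–210 kWh): 80 × $0.27 = $21.6
Above 210 kWh: 207.6 × $0.33 = $68.508
Bill = $120.01

$120.01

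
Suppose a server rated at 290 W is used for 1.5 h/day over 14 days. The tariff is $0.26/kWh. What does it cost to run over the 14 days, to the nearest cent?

$1.58

Runtime = 1.5 h/day × 14 days = 21 h
Energy = 0.29 kW × 21 h = 6.09 kWh
Cost = 6.09 kWh × $0.26/kWh = $1.58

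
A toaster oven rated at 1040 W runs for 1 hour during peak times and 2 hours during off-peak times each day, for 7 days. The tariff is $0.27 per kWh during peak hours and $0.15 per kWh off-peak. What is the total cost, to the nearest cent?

$4.15

Peak energy = 1.04 kW × 1 h × 7 = 7.28 kWh
Off-peak energy = 1.04 kW × 2 h × 7 = 14.56 kWh
Cost = 7.28 × $0.27 + 14.56 × $0.15 = $1.9656 + $2.184 = $4.15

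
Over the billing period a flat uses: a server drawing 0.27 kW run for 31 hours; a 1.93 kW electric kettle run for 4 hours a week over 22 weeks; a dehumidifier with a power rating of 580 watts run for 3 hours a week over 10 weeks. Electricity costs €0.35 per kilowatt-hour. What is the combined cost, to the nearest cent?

server: 0.27 kW × 31 h = 8.37 kWh
electric kettle: Runtime = 4 h/week × 22 weeks = 88 h
electric kettle: 1.93 kW × 88 h = 169.84 kWh
dehumidifier: Runtime = 3 h/week × 10 weeks = 30 h
dehumidifier: 0.58 kW × 30 h = 17.4 kWh
Total energy = 195.61 kWh
Cost = 195.61 × €0.35 = €68.46

€68.46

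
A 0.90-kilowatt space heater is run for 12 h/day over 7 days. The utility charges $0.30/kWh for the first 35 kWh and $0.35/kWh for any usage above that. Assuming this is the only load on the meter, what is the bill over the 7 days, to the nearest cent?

$24.71

Runtime = 12 h/day × 7 days = 84 h
Energy = 0.9 kW × 84 h = 75.6 kWh
Tier 1 (0–35 kWh): 35 × $0.30 = $10.5
Above 35 kWh: 40.6 × $0.35 = $14.21
Bill = $24.71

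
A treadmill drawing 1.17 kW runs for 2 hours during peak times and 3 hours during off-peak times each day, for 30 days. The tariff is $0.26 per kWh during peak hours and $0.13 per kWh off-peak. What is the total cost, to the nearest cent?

$31.94

Peak energy = 1.17 kW × 2 h × 30 = 70.2 kWh
Off-peak energy = 1.17 kW × 3 h × 30 = 105.3 kWh
Cost = 70.2 × $0.26 + 105.3 × $0.13 = $18.252 + $13.689 = $31.94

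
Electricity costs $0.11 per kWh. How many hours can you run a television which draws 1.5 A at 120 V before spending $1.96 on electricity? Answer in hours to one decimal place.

99.0 h

Power = 1.5 A × 120 V = 180 W = 0.18 kW
Energy available = $1.96 ÷ $0.11/kWh = 17.8182 kWh
Hours = 17.8182 kWh ÷ 0.18 kW = 99.0 h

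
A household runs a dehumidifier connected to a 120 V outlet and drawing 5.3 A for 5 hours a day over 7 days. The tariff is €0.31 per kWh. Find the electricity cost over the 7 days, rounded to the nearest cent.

Power = 5.3 A × 120 V = 636 W = 0.636 kW
Runtime = 5 h/day × 7 days = 35 h
Energy = 0.636 kW × 35 h = 22.26 kWh
Cost = 22.26 kWh × €0.31/kWh = €6.90

€6.90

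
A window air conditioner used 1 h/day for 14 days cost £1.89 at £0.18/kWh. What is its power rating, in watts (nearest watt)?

Energy = £1.89 ÷ £0.18/kWh = 10.5 kWh
Runtime = 1 h/day × 14 days = 14 h
Power = 10.5 kWh ÷ 14 h = 0.75 kW = 750 W

750 W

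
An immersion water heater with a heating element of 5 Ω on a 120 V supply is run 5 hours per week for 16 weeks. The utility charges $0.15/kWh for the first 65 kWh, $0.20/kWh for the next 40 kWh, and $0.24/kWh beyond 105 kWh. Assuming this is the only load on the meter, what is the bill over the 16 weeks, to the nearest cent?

$47.85

Power = V²/R = 120²/5 = 2880 W = 2.88 kW
Runtime = 5 h/week × 16 weeks = 80 h
Energy = 2.88 kW × 80 h = 230.4 kWh
Tier 1 (0–65 kWh): 65 × $0.15 = $9.75
Tier 2 (65–105 kWh): 40 × $0.20 = $8
Above 105 kWh: 125.4 × $0.24 = $30.096
Bill = $47.85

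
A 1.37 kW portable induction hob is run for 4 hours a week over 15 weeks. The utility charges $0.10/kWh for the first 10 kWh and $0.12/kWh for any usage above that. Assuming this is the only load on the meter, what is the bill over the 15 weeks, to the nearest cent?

Runtime = 4 h/week × 15 weeks = 60 h
Energy = 1.37 kW × 60 h = 82.2 kWh
Tier 1 (0–10 kWh): 10 × $0.10 = $1
Above 10 kWh: 72.2 × $0.12 = $8.664
Bill = $9.66

$9.66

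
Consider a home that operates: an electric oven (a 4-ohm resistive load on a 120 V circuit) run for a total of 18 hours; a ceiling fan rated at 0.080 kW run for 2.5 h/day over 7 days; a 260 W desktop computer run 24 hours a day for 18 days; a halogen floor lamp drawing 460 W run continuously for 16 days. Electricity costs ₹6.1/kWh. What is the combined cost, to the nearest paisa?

electric oven: Power = V²/R = 120²/4 = 3600 W = 3.6 kW
electric oven: 3.6 kW × 18 h = 64.8 kWh
ceiling fan: Runtime = 2.5 h/day × 7 days = 17.5 h
ceiling fan: 0.08 kW × 17.5 h = 1.4 kWh
desktop computer: Runtime = 24 h × 18 = 432 h
desktop computer: 0.26 kW × 432 h = 112.32 kWh
halogen floor lamp: Runtime = 24 h × 16 = 384 h
halogen floor lamp: 0.46 kW × 384 h = 176.64 kWh
Total energy = 355.16 kWh
Cost = 355.16 × ₹6.1 = ₹2166.48

₹2166.48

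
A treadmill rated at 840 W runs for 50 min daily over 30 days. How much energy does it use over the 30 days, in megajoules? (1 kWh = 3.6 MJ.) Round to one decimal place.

75.6 MJ

Runtime = 50 min × 30 = 1500 min = 25 h
Energy = 0.84 kW × 25 h = 21 kWh
= 21 × 3.6 MJ = 75.6 MJ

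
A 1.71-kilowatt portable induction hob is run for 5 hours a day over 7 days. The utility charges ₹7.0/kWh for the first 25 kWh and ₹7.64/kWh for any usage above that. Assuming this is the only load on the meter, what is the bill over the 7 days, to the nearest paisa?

₹441.25

Runtime = 5 h/day × 7 days = 35 h
Energy = 1.71 kW × 35 h = 59.85 kWh
Tier 1 (0–25 kWh): 25 × ₹7.0 = ₹175
Above 25 kWh: 34.85 × ₹7.64 = ₹266.254
Bill = ₹441.25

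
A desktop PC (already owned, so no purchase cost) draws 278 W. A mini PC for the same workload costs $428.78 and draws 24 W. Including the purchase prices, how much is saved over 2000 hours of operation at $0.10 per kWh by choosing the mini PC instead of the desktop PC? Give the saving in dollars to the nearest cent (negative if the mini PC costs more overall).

-$377.98

desktop PC: $0.00 + (278/1000) kW × 2000 h × $0.10 = $0.00 + $55.6 = $55.6
mini PC: $428.78 + (24/1000) kW × 2000 h × $0.10 = $428.78 + $4.8 = $433.58
Saving = $55.6 − $433.58 = −$377.98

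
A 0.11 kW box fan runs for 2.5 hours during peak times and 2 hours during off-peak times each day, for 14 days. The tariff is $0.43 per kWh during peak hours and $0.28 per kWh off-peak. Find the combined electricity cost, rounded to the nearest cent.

Peak energy = 0.11 kW × 2.5 h × 14 = 3.85 kWh
Off-peak energy = 0.11 kW × 2 h × 14 = 3.08 kWh
Cost = 3.85 × $0.43 + 3.08 × $0.28 = $1.6555 + $0.8624 = $2.52

$2.52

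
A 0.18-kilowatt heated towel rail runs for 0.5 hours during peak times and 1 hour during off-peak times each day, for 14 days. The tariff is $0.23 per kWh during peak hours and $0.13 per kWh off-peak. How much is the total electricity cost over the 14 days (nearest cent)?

$0.62

Peak energy = 0.18 kW × 0.5 h × 14 = 1.26 kWh
Off-peak energy = 0.18 kW × 1 h × 14 = 2.52 kWh
Cost = 1.26 × $0.23 + 2.52 × $0.13 = $0.2898 + $0.3276 = $0.62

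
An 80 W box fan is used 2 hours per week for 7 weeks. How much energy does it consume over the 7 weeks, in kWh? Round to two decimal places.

Runtime = 2 h/week × 7 weeks = 14 h
Energy = 0.08 kW × 14 h = 1.12 kWh

1.12 kWh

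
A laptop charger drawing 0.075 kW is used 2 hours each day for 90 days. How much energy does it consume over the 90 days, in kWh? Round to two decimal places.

Runtime = 2 h/day × 90 days = 180 h
Energy = 0.075 kW × 180 h = 13.5 kWh

13.50 kWh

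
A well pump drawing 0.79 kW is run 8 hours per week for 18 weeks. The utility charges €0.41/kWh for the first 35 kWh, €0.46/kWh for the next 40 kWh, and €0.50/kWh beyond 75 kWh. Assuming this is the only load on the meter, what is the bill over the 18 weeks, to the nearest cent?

Runtime = 8 h/week × 18 weeks = 144 h
Energy = 0.79 kW × 144 h = 113.76 kWh
Tier 1 (0–35 kWh): 35 × €0.41 = €14.35
Tier 2 (35–75 kWh): 40 × €0.46 = €18.4
Above 75 kWh: 38.76 × €0.50 = €19.38
Bill = €52.13

€52.13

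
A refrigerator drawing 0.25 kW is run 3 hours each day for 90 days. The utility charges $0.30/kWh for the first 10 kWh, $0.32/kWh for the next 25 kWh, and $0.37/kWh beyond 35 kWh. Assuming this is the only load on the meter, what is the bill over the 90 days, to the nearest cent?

$23.03

Runtime = 3 h/day × 90 days = 270 h
Energy = 0.25 kW × 270 h = 67.5 kWh
Tier 1 (0–10 kWh): 10 × $0.30 = $3
Tier 2 (10–35 kWh): 25 × $0.32 = $8
Above 35 kWh: 32.5 × $0.37 = $12.025
Bill = $23.03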